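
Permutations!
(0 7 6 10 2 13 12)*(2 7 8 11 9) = (0 8 11 9 2 13 12)(6 10 7) = [8, 1, 13, 3, 4, 5, 10, 6, 11, 2, 7, 9, 0, 12]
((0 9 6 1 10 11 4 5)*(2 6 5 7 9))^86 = (0 4 6 9 10)(1 5 11 2 7) = [4, 5, 7, 3, 6, 11, 9, 1, 8, 10, 0, 2]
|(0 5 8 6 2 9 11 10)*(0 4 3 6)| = |(0 5 8)(2 9 11 10 4 3 6)| = 21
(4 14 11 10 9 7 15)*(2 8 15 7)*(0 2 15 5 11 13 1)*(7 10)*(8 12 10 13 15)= (0 2 12 10 9 8 5 11 7 13 1)(4 14 15)= [2, 0, 12, 3, 14, 11, 6, 13, 5, 8, 9, 7, 10, 1, 15, 4]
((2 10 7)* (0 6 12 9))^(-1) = [9, 1, 7, 3, 4, 5, 0, 10, 8, 12, 2, 11, 6] = (0 9 12 6)(2 7 10)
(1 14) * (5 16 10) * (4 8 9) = (1 14)(4 8 9)(5 16 10) = [0, 14, 2, 3, 8, 16, 6, 7, 9, 4, 5, 11, 12, 13, 1, 15, 10]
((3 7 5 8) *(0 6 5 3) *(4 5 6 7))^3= (0 4)(3 8)(5 7)= [4, 1, 2, 8, 0, 7, 6, 5, 3]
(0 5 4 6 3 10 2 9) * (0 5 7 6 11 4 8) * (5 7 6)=(0 6 3 10 2 9 7 5 8)(4 11)=[6, 1, 9, 10, 11, 8, 3, 5, 0, 7, 2, 4]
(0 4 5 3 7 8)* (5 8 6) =[4, 1, 2, 7, 8, 3, 5, 6, 0] =(0 4 8)(3 7 6 5)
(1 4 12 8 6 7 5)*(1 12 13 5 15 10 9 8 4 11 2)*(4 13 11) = (1 4 11 2)(5 12 13)(6 7 15 10 9 8) = [0, 4, 1, 3, 11, 12, 7, 15, 6, 8, 9, 2, 13, 5, 14, 10]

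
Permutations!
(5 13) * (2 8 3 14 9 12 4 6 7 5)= (2 8 3 14 9 12 4 6 7 5 13)= [0, 1, 8, 14, 6, 13, 7, 5, 3, 12, 10, 11, 4, 2, 9]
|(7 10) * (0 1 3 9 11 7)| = 7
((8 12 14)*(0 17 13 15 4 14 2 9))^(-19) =(0 17 13 15 4 14 8 12 2 9) =[17, 1, 9, 3, 14, 5, 6, 7, 12, 0, 10, 11, 2, 15, 8, 4, 16, 13]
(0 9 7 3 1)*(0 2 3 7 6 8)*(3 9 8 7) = (0 8)(1 2 9 6 7 3) = [8, 2, 9, 1, 4, 5, 7, 3, 0, 6]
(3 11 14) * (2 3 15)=(2 3 11 14 15)=[0, 1, 3, 11, 4, 5, 6, 7, 8, 9, 10, 14, 12, 13, 15, 2]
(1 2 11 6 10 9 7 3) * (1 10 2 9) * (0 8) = (0 8)(1 9 7 3 10)(2 11 6) = [8, 9, 11, 10, 4, 5, 2, 3, 0, 7, 1, 6]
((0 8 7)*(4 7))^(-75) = (0 8 4 7) = [8, 1, 2, 3, 7, 5, 6, 0, 4]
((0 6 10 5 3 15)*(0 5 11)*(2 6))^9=(15)(0 11 10 6 2)=[11, 1, 0, 3, 4, 5, 2, 7, 8, 9, 6, 10, 12, 13, 14, 15]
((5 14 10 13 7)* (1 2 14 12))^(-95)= (1 2 14 10 13 7 5 12)= [0, 2, 14, 3, 4, 12, 6, 5, 8, 9, 13, 11, 1, 7, 10]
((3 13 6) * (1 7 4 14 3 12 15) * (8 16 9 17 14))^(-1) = (1 15 12 6 13 3 14 17 9 16 8 4 7) = [0, 15, 2, 14, 7, 5, 13, 1, 4, 16, 10, 11, 6, 3, 17, 12, 8, 9]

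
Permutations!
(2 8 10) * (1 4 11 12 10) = (1 4 11 12 10 2 8) = [0, 4, 8, 3, 11, 5, 6, 7, 1, 9, 2, 12, 10]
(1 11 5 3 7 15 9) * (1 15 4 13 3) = [0, 11, 2, 7, 13, 1, 6, 4, 8, 15, 10, 5, 12, 3, 14, 9] = (1 11 5)(3 7 4 13)(9 15)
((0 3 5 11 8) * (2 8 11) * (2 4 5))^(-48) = [0, 1, 2, 3, 4, 5, 6, 7, 8, 9, 10, 11] = (11)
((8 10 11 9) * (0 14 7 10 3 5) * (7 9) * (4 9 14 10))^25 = (14)(0 3 9 7 10 5 8 4 11) = [3, 1, 2, 9, 11, 8, 6, 10, 4, 7, 5, 0, 12, 13, 14]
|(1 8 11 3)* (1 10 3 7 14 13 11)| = 4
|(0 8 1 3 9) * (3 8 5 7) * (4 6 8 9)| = 9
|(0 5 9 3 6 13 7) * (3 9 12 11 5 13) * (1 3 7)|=|(0 13 1 3 6 7)(5 12 11)|=6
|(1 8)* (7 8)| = 3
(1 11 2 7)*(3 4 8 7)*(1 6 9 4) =[0, 11, 3, 1, 8, 5, 9, 6, 7, 4, 10, 2] =(1 11 2 3)(4 8 7 6 9)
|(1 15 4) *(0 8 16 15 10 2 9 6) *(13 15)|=|(0 8 16 13 15 4 1 10 2 9 6)|=11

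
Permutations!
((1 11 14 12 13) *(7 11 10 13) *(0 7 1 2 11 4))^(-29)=(0 7 4)(1 12 14 11 2 13 10)=[7, 12, 13, 3, 0, 5, 6, 4, 8, 9, 1, 2, 14, 10, 11]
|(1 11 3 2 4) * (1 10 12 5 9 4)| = 20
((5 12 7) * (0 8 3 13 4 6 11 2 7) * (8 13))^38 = (0 4 11 7 12 13 6 2 5) = [4, 1, 5, 3, 11, 0, 2, 12, 8, 9, 10, 7, 13, 6]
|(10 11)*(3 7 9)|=|(3 7 9)(10 11)|=6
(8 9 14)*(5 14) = (5 14 8 9) = [0, 1, 2, 3, 4, 14, 6, 7, 9, 5, 10, 11, 12, 13, 8]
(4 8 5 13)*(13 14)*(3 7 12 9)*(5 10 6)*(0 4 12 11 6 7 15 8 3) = (0 4 3 15 8 10 7 11 6 5 14 13 12 9) = [4, 1, 2, 15, 3, 14, 5, 11, 10, 0, 7, 6, 9, 12, 13, 8]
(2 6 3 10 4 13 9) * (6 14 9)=(2 14 9)(3 10 4 13 6)=[0, 1, 14, 10, 13, 5, 3, 7, 8, 2, 4, 11, 12, 6, 9]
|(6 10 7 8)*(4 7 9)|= 6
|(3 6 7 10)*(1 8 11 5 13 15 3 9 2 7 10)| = 12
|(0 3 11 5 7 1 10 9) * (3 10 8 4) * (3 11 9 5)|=10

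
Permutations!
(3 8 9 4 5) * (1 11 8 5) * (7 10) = (1 11 8 9 4)(3 5)(7 10) = [0, 11, 2, 5, 1, 3, 6, 10, 9, 4, 7, 8]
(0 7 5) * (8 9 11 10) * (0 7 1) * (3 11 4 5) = (0 1)(3 11 10 8 9 4 5 7) = [1, 0, 2, 11, 5, 7, 6, 3, 9, 4, 8, 10]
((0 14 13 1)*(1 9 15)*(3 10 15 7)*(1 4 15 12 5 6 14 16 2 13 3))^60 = (0 9 16 7 2 1 13) = [9, 13, 1, 3, 4, 5, 6, 2, 8, 16, 10, 11, 12, 0, 14, 15, 7]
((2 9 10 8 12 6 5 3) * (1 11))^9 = (1 11)(2 9 10 8 12 6 5 3) = [0, 11, 9, 2, 4, 3, 5, 7, 12, 10, 8, 1, 6]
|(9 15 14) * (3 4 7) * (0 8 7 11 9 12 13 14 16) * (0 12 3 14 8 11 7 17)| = |(0 11 9 15 16 12 13 8 17)(3 4 7 14)| = 36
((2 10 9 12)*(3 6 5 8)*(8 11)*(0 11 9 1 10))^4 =[6, 1, 3, 12, 4, 0, 2, 7, 9, 11, 10, 5, 8] =(0 6 2 3 12 8 9 11 5)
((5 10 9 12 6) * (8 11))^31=[0, 1, 2, 3, 4, 10, 5, 7, 11, 12, 9, 8, 6]=(5 10 9 12 6)(8 11)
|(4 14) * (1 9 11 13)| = |(1 9 11 13)(4 14)| = 4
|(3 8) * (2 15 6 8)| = 5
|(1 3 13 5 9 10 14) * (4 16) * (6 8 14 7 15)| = |(1 3 13 5 9 10 7 15 6 8 14)(4 16)| = 22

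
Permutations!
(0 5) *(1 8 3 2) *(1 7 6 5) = (0 1 8 3 2 7 6 5) = [1, 8, 7, 2, 4, 0, 5, 6, 3]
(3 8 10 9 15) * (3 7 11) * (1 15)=[0, 15, 2, 8, 4, 5, 6, 11, 10, 1, 9, 3, 12, 13, 14, 7]=(1 15 7 11 3 8 10 9)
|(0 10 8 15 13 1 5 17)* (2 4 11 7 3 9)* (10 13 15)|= 30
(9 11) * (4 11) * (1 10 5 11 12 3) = (1 10 5 11 9 4 12 3) = [0, 10, 2, 1, 12, 11, 6, 7, 8, 4, 5, 9, 3]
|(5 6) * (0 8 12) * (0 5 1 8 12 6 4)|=12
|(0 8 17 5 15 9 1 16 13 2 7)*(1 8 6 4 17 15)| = 30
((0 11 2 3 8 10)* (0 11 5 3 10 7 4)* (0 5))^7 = (2 10 11)(3 7 5 8 4) = [0, 1, 10, 7, 3, 8, 6, 5, 4, 9, 11, 2]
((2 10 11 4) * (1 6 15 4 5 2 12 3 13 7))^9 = (1 6 15 4 12 3 13 7)(2 10 11 5) = [0, 6, 10, 13, 12, 2, 15, 1, 8, 9, 11, 5, 3, 7, 14, 4]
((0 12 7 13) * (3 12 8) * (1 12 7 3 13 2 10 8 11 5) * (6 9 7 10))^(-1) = [13, 5, 7, 12, 4, 11, 2, 9, 10, 6, 3, 0, 1, 8] = (0 13 8 10 3 12 1 5 11)(2 7 9 6)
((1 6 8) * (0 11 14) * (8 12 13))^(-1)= [14, 8, 2, 3, 4, 5, 1, 7, 13, 9, 10, 0, 6, 12, 11]= (0 14 11)(1 8 13 12 6)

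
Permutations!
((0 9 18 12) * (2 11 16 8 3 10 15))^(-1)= [12, 1, 15, 8, 4, 5, 6, 7, 16, 0, 3, 2, 18, 13, 14, 10, 11, 17, 9]= (0 12 18 9)(2 15 10 3 8 16 11)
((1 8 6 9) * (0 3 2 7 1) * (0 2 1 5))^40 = [6, 2, 3, 9, 4, 8, 5, 1, 7, 0] = (0 6 5 8 7 1 2 3 9)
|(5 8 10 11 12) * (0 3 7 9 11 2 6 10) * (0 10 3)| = |(2 6 3 7 9 11 12 5 8 10)| = 10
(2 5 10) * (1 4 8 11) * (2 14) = (1 4 8 11)(2 5 10 14) = [0, 4, 5, 3, 8, 10, 6, 7, 11, 9, 14, 1, 12, 13, 2]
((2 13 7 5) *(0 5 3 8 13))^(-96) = [0, 1, 2, 3, 4, 5, 6, 7, 8, 9, 10, 11, 12, 13] = (13)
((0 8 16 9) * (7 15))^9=(0 8 16 9)(7 15)=[8, 1, 2, 3, 4, 5, 6, 15, 16, 0, 10, 11, 12, 13, 14, 7, 9]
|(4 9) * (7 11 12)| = |(4 9)(7 11 12)| = 6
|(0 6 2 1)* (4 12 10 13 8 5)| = 12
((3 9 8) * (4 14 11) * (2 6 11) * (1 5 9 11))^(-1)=[0, 6, 14, 8, 11, 1, 2, 7, 9, 5, 10, 3, 12, 13, 4]=(1 6 2 14 4 11 3 8 9 5)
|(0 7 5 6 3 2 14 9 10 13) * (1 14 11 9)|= 10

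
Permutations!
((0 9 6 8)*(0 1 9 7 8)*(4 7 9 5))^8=(0 6 9)(1 7 5 8 4)=[6, 7, 2, 3, 1, 8, 9, 5, 4, 0]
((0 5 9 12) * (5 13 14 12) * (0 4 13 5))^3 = (4 12 14 13) = [0, 1, 2, 3, 12, 5, 6, 7, 8, 9, 10, 11, 14, 4, 13]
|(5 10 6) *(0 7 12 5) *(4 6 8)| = |(0 7 12 5 10 8 4 6)| = 8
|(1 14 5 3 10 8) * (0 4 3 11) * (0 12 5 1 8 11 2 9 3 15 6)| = 28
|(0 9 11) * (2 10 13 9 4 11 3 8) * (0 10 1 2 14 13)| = |(0 4 11 10)(1 2)(3 8 14 13 9)| = 20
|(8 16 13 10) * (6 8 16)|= |(6 8)(10 16 13)|= 6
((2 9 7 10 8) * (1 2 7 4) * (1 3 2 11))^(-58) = (11)(2 4)(3 9)(7 8 10) = [0, 1, 4, 9, 2, 5, 6, 8, 10, 3, 7, 11]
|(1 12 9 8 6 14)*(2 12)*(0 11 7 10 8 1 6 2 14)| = |(0 11 7 10 8 2 12 9 1 14 6)| = 11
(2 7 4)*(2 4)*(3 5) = (2 7)(3 5) = [0, 1, 7, 5, 4, 3, 6, 2]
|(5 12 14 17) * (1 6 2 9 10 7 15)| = 28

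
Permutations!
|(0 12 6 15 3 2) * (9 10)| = |(0 12 6 15 3 2)(9 10)| = 6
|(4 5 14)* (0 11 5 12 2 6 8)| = 9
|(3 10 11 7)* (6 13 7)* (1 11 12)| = 8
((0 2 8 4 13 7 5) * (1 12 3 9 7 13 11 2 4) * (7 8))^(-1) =[5, 8, 11, 12, 0, 7, 6, 2, 9, 3, 10, 4, 1, 13] =(13)(0 5 7 2 11 4)(1 8 9 3 12)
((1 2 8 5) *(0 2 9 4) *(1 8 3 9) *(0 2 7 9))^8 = (0 9 2)(3 7 4) = [9, 1, 0, 7, 3, 5, 6, 4, 8, 2]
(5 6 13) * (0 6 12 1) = (0 6 13 5 12 1) = [6, 0, 2, 3, 4, 12, 13, 7, 8, 9, 10, 11, 1, 5]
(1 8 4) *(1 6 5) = (1 8 4 6 5) = [0, 8, 2, 3, 6, 1, 5, 7, 4]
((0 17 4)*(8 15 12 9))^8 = (0 4 17) = [4, 1, 2, 3, 17, 5, 6, 7, 8, 9, 10, 11, 12, 13, 14, 15, 16, 0]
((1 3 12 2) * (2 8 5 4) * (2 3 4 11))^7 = (1 2 11 5 8 12 3 4) = [0, 2, 11, 4, 1, 8, 6, 7, 12, 9, 10, 5, 3]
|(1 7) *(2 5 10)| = 6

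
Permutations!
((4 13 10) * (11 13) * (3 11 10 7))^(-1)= (3 7 13 11)(4 10)= [0, 1, 2, 7, 10, 5, 6, 13, 8, 9, 4, 3, 12, 11]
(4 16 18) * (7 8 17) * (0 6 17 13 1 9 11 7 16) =(0 6 17 16 18 4)(1 9 11 7 8 13) =[6, 9, 2, 3, 0, 5, 17, 8, 13, 11, 10, 7, 12, 1, 14, 15, 18, 16, 4]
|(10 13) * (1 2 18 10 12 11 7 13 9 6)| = 12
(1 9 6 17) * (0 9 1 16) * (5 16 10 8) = [9, 1, 2, 3, 4, 16, 17, 7, 5, 6, 8, 11, 12, 13, 14, 15, 0, 10] = (0 9 6 17 10 8 5 16)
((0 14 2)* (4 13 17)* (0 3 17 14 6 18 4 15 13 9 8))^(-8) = (0 9 18)(2 13 17)(3 14 15)(4 6 8) = [9, 1, 13, 14, 6, 5, 8, 7, 4, 18, 10, 11, 12, 17, 15, 3, 16, 2, 0]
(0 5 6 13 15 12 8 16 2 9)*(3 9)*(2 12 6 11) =(0 5 11 2 3 9)(6 13 15)(8 16 12) =[5, 1, 3, 9, 4, 11, 13, 7, 16, 0, 10, 2, 8, 15, 14, 6, 12]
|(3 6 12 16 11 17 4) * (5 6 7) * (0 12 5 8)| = 18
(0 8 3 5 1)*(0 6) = [8, 6, 2, 5, 4, 1, 0, 7, 3] = (0 8 3 5 1 6)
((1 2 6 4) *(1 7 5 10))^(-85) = (1 10 5 7 4 6 2) = [0, 10, 1, 3, 6, 7, 2, 4, 8, 9, 5]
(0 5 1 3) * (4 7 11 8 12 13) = (0 5 1 3)(4 7 11 8 12 13) = [5, 3, 2, 0, 7, 1, 6, 11, 12, 9, 10, 8, 13, 4]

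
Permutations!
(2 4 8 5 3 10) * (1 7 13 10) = (1 7 13 10 2 4 8 5 3) = [0, 7, 4, 1, 8, 3, 6, 13, 5, 9, 2, 11, 12, 10]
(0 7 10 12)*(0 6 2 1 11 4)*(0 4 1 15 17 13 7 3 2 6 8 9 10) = (0 3 2 15 17 13 7)(1 11)(8 9 10 12) = [3, 11, 15, 2, 4, 5, 6, 0, 9, 10, 12, 1, 8, 7, 14, 17, 16, 13]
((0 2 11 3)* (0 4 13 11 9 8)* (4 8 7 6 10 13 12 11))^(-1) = (0 8 3 11 12 4 13 10 6 7 9 2) = [8, 1, 0, 11, 13, 5, 7, 9, 3, 2, 6, 12, 4, 10]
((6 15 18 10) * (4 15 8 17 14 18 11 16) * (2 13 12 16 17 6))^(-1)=(2 10 18 14 17 11 15 4 16 12 13)(6 8)=[0, 1, 10, 3, 16, 5, 8, 7, 6, 9, 18, 15, 13, 2, 17, 4, 12, 11, 14]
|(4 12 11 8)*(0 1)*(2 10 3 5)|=|(0 1)(2 10 3 5)(4 12 11 8)|=4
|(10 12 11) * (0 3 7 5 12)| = 7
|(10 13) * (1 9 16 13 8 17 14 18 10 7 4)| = 30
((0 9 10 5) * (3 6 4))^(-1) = (0 5 10 9)(3 4 6) = [5, 1, 2, 4, 6, 10, 3, 7, 8, 0, 9]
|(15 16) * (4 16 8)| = |(4 16 15 8)| = 4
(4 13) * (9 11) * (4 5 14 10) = [0, 1, 2, 3, 13, 14, 6, 7, 8, 11, 4, 9, 12, 5, 10] = (4 13 5 14 10)(9 11)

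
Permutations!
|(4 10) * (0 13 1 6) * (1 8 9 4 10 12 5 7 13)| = 21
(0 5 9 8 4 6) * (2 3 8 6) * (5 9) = (0 9 6)(2 3 8 4) = [9, 1, 3, 8, 2, 5, 0, 7, 4, 6]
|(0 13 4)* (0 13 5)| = |(0 5)(4 13)| = 2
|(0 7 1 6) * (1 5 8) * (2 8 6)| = |(0 7 5 6)(1 2 8)| = 12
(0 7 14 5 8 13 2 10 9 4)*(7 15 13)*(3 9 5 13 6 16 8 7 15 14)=(0 14 13 2 10 5 7 3 9 4)(6 16 8 15)=[14, 1, 10, 9, 0, 7, 16, 3, 15, 4, 5, 11, 12, 2, 13, 6, 8]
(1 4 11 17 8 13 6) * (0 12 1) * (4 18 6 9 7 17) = (0 12 1 18 6)(4 11)(7 17 8 13 9) = [12, 18, 2, 3, 11, 5, 0, 17, 13, 7, 10, 4, 1, 9, 14, 15, 16, 8, 6]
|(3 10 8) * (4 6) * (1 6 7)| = |(1 6 4 7)(3 10 8)| = 12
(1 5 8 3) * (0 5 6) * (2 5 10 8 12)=(0 10 8 3 1 6)(2 5 12)=[10, 6, 5, 1, 4, 12, 0, 7, 3, 9, 8, 11, 2]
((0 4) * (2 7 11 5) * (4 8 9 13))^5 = (13)(2 7 11 5) = [0, 1, 7, 3, 4, 2, 6, 11, 8, 9, 10, 5, 12, 13]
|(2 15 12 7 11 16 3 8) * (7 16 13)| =6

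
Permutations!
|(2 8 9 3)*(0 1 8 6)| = |(0 1 8 9 3 2 6)| = 7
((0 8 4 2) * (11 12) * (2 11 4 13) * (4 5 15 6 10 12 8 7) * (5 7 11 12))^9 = [2, 1, 13, 3, 4, 15, 10, 7, 11, 9, 5, 0, 12, 8, 14, 6] = (0 2 13 8 11)(5 15 6 10)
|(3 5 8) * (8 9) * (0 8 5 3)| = |(0 8)(5 9)| = 2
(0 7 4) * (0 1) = (0 7 4 1) = [7, 0, 2, 3, 1, 5, 6, 4]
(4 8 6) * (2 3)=[0, 1, 3, 2, 8, 5, 4, 7, 6]=(2 3)(4 8 6)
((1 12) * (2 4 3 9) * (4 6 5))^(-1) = [0, 12, 9, 4, 5, 6, 2, 7, 8, 3, 10, 11, 1] = (1 12)(2 9 3 4 5 6)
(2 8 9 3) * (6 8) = (2 6 8 9 3) = [0, 1, 6, 2, 4, 5, 8, 7, 9, 3]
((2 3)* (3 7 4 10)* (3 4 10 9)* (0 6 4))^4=(0 3)(2 6)(4 7)(9 10)=[3, 1, 6, 0, 7, 5, 2, 4, 8, 10, 9]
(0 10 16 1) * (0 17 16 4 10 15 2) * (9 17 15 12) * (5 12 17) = (0 17 16 1 15 2)(4 10)(5 12 9) = [17, 15, 0, 3, 10, 12, 6, 7, 8, 5, 4, 11, 9, 13, 14, 2, 1, 16]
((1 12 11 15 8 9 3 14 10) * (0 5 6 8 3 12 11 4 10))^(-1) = [14, 10, 2, 15, 12, 0, 5, 7, 6, 8, 4, 1, 9, 13, 3, 11] = (0 14 3 15 11 1 10 4 12 9 8 6 5)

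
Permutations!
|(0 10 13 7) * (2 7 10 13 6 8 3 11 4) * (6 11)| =21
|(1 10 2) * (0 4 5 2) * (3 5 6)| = |(0 4 6 3 5 2 1 10)| = 8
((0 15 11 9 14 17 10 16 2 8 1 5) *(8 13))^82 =(0 14 2 5 9 16 1 11 10 8 15 17 13) =[14, 11, 5, 3, 4, 9, 6, 7, 15, 16, 8, 10, 12, 0, 2, 17, 1, 13]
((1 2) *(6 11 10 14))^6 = (6 10)(11 14) = [0, 1, 2, 3, 4, 5, 10, 7, 8, 9, 6, 14, 12, 13, 11]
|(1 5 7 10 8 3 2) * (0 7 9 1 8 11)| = 12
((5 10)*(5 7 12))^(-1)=[0, 1, 2, 3, 4, 12, 6, 10, 8, 9, 5, 11, 7]=(5 12 7 10)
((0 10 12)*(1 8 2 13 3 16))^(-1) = (0 12 10)(1 16 3 13 2 8) = [12, 16, 8, 13, 4, 5, 6, 7, 1, 9, 0, 11, 10, 2, 14, 15, 3]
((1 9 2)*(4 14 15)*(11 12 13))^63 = [0, 1, 2, 3, 4, 5, 6, 7, 8, 9, 10, 11, 12, 13, 14, 15] = (15)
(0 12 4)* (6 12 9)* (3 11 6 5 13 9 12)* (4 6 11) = [12, 1, 2, 4, 0, 13, 3, 7, 8, 5, 10, 11, 6, 9] = (0 12 6 3 4)(5 13 9)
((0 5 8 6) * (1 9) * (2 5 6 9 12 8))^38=(1 8)(9 12)=[0, 8, 2, 3, 4, 5, 6, 7, 1, 12, 10, 11, 9]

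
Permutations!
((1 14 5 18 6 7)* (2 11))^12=(18)=[0, 1, 2, 3, 4, 5, 6, 7, 8, 9, 10, 11, 12, 13, 14, 15, 16, 17, 18]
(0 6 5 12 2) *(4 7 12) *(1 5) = (0 6 1 5 4 7 12 2) = [6, 5, 0, 3, 7, 4, 1, 12, 8, 9, 10, 11, 2]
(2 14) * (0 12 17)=(0 12 17)(2 14)=[12, 1, 14, 3, 4, 5, 6, 7, 8, 9, 10, 11, 17, 13, 2, 15, 16, 0]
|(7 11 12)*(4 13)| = 6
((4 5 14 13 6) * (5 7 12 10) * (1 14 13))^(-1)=(1 14)(4 6 13 5 10 12 7)=[0, 14, 2, 3, 6, 10, 13, 4, 8, 9, 12, 11, 7, 5, 1]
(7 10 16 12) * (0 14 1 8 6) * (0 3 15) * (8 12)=(0 14 1 12 7 10 16 8 6 3 15)=[14, 12, 2, 15, 4, 5, 3, 10, 6, 9, 16, 11, 7, 13, 1, 0, 8]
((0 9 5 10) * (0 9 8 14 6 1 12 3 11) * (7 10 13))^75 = (0 6 3 8 1 11 14 12) = [6, 11, 2, 8, 4, 5, 3, 7, 1, 9, 10, 14, 0, 13, 12]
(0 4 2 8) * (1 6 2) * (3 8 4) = (0 3 8)(1 6 2 4) = [3, 6, 4, 8, 1, 5, 2, 7, 0]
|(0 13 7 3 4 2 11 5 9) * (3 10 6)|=11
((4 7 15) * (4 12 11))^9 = (4 11 12 15 7) = [0, 1, 2, 3, 11, 5, 6, 4, 8, 9, 10, 12, 15, 13, 14, 7]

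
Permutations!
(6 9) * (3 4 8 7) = [0, 1, 2, 4, 8, 5, 9, 3, 7, 6] = (3 4 8 7)(6 9)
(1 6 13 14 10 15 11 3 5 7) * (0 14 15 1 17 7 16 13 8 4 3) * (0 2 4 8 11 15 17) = [14, 6, 4, 5, 3, 16, 11, 0, 8, 9, 1, 2, 12, 17, 10, 15, 13, 7] = (0 14 10 1 6 11 2 4 3 5 16 13 17 7)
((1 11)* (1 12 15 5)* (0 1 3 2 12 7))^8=(2 5 12 3 15)=[0, 1, 5, 15, 4, 12, 6, 7, 8, 9, 10, 11, 3, 13, 14, 2]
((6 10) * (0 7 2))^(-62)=(10)(0 7 2)=[7, 1, 0, 3, 4, 5, 6, 2, 8, 9, 10]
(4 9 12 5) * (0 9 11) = (0 9 12 5 4 11) = [9, 1, 2, 3, 11, 4, 6, 7, 8, 12, 10, 0, 5]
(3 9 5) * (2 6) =(2 6)(3 9 5) =[0, 1, 6, 9, 4, 3, 2, 7, 8, 5]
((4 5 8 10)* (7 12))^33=[0, 1, 2, 3, 5, 8, 6, 12, 10, 9, 4, 11, 7]=(4 5 8 10)(7 12)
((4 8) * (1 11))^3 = (1 11)(4 8) = [0, 11, 2, 3, 8, 5, 6, 7, 4, 9, 10, 1]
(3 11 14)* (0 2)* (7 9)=(0 2)(3 11 14)(7 9)=[2, 1, 0, 11, 4, 5, 6, 9, 8, 7, 10, 14, 12, 13, 3]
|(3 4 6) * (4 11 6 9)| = 6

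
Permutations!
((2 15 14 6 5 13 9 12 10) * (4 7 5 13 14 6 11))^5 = [0, 1, 12, 3, 4, 5, 2, 7, 8, 6, 9, 11, 13, 15, 14, 10] = (2 12 13 15 10 9 6)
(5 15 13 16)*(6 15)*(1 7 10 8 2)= [0, 7, 1, 3, 4, 6, 15, 10, 2, 9, 8, 11, 12, 16, 14, 13, 5]= (1 7 10 8 2)(5 6 15 13 16)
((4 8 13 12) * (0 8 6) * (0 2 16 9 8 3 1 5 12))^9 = (0 9 6 5)(1 13 16 4)(2 12 3 8) = [9, 13, 12, 8, 1, 0, 5, 7, 2, 6, 10, 11, 3, 16, 14, 15, 4]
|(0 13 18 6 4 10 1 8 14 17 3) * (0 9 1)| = |(0 13 18 6 4 10)(1 8 14 17 3 9)| = 6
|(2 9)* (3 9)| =3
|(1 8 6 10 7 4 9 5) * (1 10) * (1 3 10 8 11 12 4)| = |(1 11 12 4 9 5 8 6 3 10 7)| = 11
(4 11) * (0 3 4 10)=(0 3 4 11 10)=[3, 1, 2, 4, 11, 5, 6, 7, 8, 9, 0, 10]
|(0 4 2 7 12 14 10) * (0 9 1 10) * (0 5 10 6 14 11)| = |(0 4 2 7 12 11)(1 6 14 5 10 9)| = 6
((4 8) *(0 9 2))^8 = [2, 1, 9, 3, 4, 5, 6, 7, 8, 0] = (0 2 9)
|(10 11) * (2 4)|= 2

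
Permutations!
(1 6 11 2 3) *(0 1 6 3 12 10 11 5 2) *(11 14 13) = (0 1 3 6 5 2 12 10 14 13 11) = [1, 3, 12, 6, 4, 2, 5, 7, 8, 9, 14, 0, 10, 11, 13]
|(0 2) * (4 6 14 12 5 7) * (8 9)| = 6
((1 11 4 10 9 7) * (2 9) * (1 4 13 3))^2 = (1 13)(2 7 10 9 4)(3 11) = [0, 13, 7, 11, 2, 5, 6, 10, 8, 4, 9, 3, 12, 1]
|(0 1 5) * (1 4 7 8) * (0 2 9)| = 8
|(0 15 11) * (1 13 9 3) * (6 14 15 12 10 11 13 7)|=8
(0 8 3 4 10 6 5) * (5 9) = (0 8 3 4 10 6 9 5) = [8, 1, 2, 4, 10, 0, 9, 7, 3, 5, 6]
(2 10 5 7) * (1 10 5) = (1 10)(2 5 7) = [0, 10, 5, 3, 4, 7, 6, 2, 8, 9, 1]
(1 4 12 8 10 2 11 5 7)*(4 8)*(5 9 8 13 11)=(1 13 11 9 8 10 2 5 7)(4 12)=[0, 13, 5, 3, 12, 7, 6, 1, 10, 8, 2, 9, 4, 11]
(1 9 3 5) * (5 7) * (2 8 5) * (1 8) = (1 9 3 7 2)(5 8) = [0, 9, 1, 7, 4, 8, 6, 2, 5, 3]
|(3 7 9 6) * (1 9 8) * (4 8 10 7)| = |(1 9 6 3 4 8)(7 10)| = 6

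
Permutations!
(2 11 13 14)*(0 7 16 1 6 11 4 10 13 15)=(0 7 16 1 6 11 15)(2 4 10 13 14)=[7, 6, 4, 3, 10, 5, 11, 16, 8, 9, 13, 15, 12, 14, 2, 0, 1]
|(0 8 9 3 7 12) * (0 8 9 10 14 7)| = 15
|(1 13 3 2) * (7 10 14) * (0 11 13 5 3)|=12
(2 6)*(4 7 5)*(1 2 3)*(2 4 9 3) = (1 4 7 5 9 3)(2 6) = [0, 4, 6, 1, 7, 9, 2, 5, 8, 3]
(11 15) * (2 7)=(2 7)(11 15)=[0, 1, 7, 3, 4, 5, 6, 2, 8, 9, 10, 15, 12, 13, 14, 11]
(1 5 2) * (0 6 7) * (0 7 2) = (7)(0 6 2 1 5) = [6, 5, 1, 3, 4, 0, 2, 7]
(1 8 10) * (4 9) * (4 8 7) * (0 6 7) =(0 6 7 4 9 8 10 1) =[6, 0, 2, 3, 9, 5, 7, 4, 10, 8, 1]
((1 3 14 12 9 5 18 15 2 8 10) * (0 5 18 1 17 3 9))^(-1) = (0 12 14 3 17 10 8 2 15 18 9 1 5) = [12, 5, 15, 17, 4, 0, 6, 7, 2, 1, 8, 11, 14, 13, 3, 18, 16, 10, 9]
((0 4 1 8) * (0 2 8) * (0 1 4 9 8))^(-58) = (0 8)(2 9) = [8, 1, 9, 3, 4, 5, 6, 7, 0, 2]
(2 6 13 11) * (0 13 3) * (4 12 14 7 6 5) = (0 13 11 2 5 4 12 14 7 6 3) = [13, 1, 5, 0, 12, 4, 3, 6, 8, 9, 10, 2, 14, 11, 7]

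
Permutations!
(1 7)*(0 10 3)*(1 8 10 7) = (0 7 8 10 3) = [7, 1, 2, 0, 4, 5, 6, 8, 10, 9, 3]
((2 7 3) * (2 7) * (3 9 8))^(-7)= (3 7 9 8)= [0, 1, 2, 7, 4, 5, 6, 9, 3, 8]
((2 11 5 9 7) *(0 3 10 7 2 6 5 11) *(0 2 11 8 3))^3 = (3 6 11 10 5 8 7 9) = [0, 1, 2, 6, 4, 8, 11, 9, 7, 3, 5, 10]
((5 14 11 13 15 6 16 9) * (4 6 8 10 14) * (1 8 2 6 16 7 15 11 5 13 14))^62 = (1 10 8)(2 7)(4 5 14 11 13 9 16)(6 15) = [0, 10, 7, 3, 5, 14, 15, 2, 1, 16, 8, 13, 12, 9, 11, 6, 4]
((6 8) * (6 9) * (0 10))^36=(10)=[0, 1, 2, 3, 4, 5, 6, 7, 8, 9, 10]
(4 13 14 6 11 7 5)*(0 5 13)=[5, 1, 2, 3, 0, 4, 11, 13, 8, 9, 10, 7, 12, 14, 6]=(0 5 4)(6 11 7 13 14)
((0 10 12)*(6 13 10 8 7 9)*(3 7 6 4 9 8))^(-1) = (0 12 10 13 6 8 7 3)(4 9) = [12, 1, 2, 0, 9, 5, 8, 3, 7, 4, 13, 11, 10, 6]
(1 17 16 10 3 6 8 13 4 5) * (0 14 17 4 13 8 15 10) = (0 14 17 16)(1 4 5)(3 6 15 10) = [14, 4, 2, 6, 5, 1, 15, 7, 8, 9, 3, 11, 12, 13, 17, 10, 0, 16]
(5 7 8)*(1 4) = (1 4)(5 7 8) = [0, 4, 2, 3, 1, 7, 6, 8, 5]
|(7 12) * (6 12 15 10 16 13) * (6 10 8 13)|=|(6 12 7 15 8 13 10 16)|=8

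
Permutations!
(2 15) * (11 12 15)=[0, 1, 11, 3, 4, 5, 6, 7, 8, 9, 10, 12, 15, 13, 14, 2]=(2 11 12 15)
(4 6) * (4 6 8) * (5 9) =(4 8)(5 9) =[0, 1, 2, 3, 8, 9, 6, 7, 4, 5]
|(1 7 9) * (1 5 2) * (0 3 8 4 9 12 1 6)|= 24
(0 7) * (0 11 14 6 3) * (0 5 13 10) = (0 7 11 14 6 3 5 13 10) = [7, 1, 2, 5, 4, 13, 3, 11, 8, 9, 0, 14, 12, 10, 6]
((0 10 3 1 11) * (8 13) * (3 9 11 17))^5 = (0 10 9 11)(1 3 17)(8 13) = [10, 3, 2, 17, 4, 5, 6, 7, 13, 11, 9, 0, 12, 8, 14, 15, 16, 1]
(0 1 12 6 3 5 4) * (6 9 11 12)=[1, 6, 2, 5, 0, 4, 3, 7, 8, 11, 10, 12, 9]=(0 1 6 3 5 4)(9 11 12)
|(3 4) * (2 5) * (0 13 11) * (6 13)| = |(0 6 13 11)(2 5)(3 4)| = 4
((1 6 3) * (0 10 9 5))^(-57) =(0 5 9 10) =[5, 1, 2, 3, 4, 9, 6, 7, 8, 10, 0]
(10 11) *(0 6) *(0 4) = [6, 1, 2, 3, 0, 5, 4, 7, 8, 9, 11, 10] = (0 6 4)(10 11)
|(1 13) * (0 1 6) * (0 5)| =|(0 1 13 6 5)| =5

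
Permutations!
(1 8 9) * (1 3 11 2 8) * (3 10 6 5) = (2 8 9 10 6 5 3 11) = [0, 1, 8, 11, 4, 3, 5, 7, 9, 10, 6, 2]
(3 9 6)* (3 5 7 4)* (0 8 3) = (0 8 3 9 6 5 7 4) = [8, 1, 2, 9, 0, 7, 5, 4, 3, 6]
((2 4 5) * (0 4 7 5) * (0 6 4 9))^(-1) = (0 9)(2 5 7)(4 6) = [9, 1, 5, 3, 6, 7, 4, 2, 8, 0]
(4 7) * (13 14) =(4 7)(13 14) =[0, 1, 2, 3, 7, 5, 6, 4, 8, 9, 10, 11, 12, 14, 13]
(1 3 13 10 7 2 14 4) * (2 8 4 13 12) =(1 3 12 2 14 13 10 7 8 4) =[0, 3, 14, 12, 1, 5, 6, 8, 4, 9, 7, 11, 2, 10, 13]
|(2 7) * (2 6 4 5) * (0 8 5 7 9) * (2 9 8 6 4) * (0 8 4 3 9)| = 9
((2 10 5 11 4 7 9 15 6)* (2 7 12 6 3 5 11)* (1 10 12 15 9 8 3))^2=(1 11 15 10 4)(2 6 8 5 12 7 3)=[0, 11, 6, 2, 1, 12, 8, 3, 5, 9, 4, 15, 7, 13, 14, 10]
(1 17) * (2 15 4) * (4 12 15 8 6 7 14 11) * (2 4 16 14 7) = [0, 17, 8, 3, 4, 5, 2, 7, 6, 9, 10, 16, 15, 13, 11, 12, 14, 1] = (1 17)(2 8 6)(11 16 14)(12 15)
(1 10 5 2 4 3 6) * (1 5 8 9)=(1 10 8 9)(2 4 3 6 5)=[0, 10, 4, 6, 3, 2, 5, 7, 9, 1, 8]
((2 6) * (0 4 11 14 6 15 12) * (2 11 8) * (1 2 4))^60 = (15) = [0, 1, 2, 3, 4, 5, 6, 7, 8, 9, 10, 11, 12, 13, 14, 15]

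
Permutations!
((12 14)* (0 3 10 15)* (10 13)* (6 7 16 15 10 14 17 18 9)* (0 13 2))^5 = (0 2 3)(6 14)(7 12)(9 13)(15 18)(16 17) = [2, 1, 3, 0, 4, 5, 14, 12, 8, 13, 10, 11, 7, 9, 6, 18, 17, 16, 15]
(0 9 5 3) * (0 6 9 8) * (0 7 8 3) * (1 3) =(0 1 3 6 9 5)(7 8) =[1, 3, 2, 6, 4, 0, 9, 8, 7, 5]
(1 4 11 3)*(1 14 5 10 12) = [0, 4, 2, 14, 11, 10, 6, 7, 8, 9, 12, 3, 1, 13, 5] = (1 4 11 3 14 5 10 12)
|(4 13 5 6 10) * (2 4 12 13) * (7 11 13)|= |(2 4)(5 6 10 12 7 11 13)|= 14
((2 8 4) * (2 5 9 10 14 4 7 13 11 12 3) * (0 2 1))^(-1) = (0 1 3 12 11 13 7 8 2)(4 14 10 9 5) = [1, 3, 0, 12, 14, 4, 6, 8, 2, 5, 9, 13, 11, 7, 10]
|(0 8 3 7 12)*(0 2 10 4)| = 8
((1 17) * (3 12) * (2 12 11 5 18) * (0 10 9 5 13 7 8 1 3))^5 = (0 2 5 10 12 18 9)(1 7 11 17 8 13 3) = [2, 7, 5, 1, 4, 10, 6, 11, 13, 0, 12, 17, 18, 3, 14, 15, 16, 8, 9]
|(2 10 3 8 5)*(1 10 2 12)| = |(1 10 3 8 5 12)| = 6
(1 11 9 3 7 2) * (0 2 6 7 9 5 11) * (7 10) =(0 2 1)(3 9)(5 11)(6 10 7) =[2, 0, 1, 9, 4, 11, 10, 6, 8, 3, 7, 5]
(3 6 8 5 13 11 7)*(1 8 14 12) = (1 8 5 13 11 7 3 6 14 12) = [0, 8, 2, 6, 4, 13, 14, 3, 5, 9, 10, 7, 1, 11, 12]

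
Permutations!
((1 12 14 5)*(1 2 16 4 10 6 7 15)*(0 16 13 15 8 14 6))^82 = (0 4)(1 6 8 5 13)(2 15 12 7 14)(10 16) = [4, 6, 15, 3, 0, 13, 8, 14, 5, 9, 16, 11, 7, 1, 2, 12, 10]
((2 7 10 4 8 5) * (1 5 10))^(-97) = (1 7 2 5)(4 10 8) = [0, 7, 5, 3, 10, 1, 6, 2, 4, 9, 8]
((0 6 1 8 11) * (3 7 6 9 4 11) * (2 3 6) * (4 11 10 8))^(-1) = [11, 6, 7, 2, 1, 5, 8, 3, 10, 0, 4, 9] = (0 11 9)(1 6 8 10 4)(2 7 3)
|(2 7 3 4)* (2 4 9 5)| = 5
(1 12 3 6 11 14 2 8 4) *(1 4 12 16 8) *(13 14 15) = [0, 16, 1, 6, 4, 5, 11, 7, 12, 9, 10, 15, 3, 14, 2, 13, 8] = (1 16 8 12 3 6 11 15 13 14 2)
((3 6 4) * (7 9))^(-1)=[0, 1, 2, 4, 6, 5, 3, 9, 8, 7]=(3 4 6)(7 9)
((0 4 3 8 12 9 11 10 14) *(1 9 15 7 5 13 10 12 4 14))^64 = (1 9 11 12 15 7 5 13 10)(3 8 4) = [0, 9, 2, 8, 3, 13, 6, 5, 4, 11, 1, 12, 15, 10, 14, 7]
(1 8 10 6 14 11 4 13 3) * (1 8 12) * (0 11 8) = (0 11 4 13 3)(1 12)(6 14 8 10) = [11, 12, 2, 0, 13, 5, 14, 7, 10, 9, 6, 4, 1, 3, 8]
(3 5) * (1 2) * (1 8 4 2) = (2 8 4)(3 5) = [0, 1, 8, 5, 2, 3, 6, 7, 4]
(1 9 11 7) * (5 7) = [0, 9, 2, 3, 4, 7, 6, 1, 8, 11, 10, 5] = (1 9 11 5 7)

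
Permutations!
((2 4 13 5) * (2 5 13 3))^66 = [0, 1, 2, 3, 4, 5, 6, 7, 8, 9, 10, 11, 12, 13] = (13)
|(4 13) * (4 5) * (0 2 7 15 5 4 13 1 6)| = 9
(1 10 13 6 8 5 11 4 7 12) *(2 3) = (1 10 13 6 8 5 11 4 7 12)(2 3) = [0, 10, 3, 2, 7, 11, 8, 12, 5, 9, 13, 4, 1, 6]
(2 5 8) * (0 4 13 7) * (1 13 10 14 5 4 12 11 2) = (0 12 11 2 4 10 14 5 8 1 13 7) = [12, 13, 4, 3, 10, 8, 6, 0, 1, 9, 14, 2, 11, 7, 5]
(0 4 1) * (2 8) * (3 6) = (0 4 1)(2 8)(3 6) = [4, 0, 8, 6, 1, 5, 3, 7, 2]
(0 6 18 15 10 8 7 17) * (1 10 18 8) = (0 6 8 7 17)(1 10)(15 18) = [6, 10, 2, 3, 4, 5, 8, 17, 7, 9, 1, 11, 12, 13, 14, 18, 16, 0, 15]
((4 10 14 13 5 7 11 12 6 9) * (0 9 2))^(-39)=(0 12 5 10)(2 11 13 4)(6 7 14 9)=[12, 1, 11, 3, 2, 10, 7, 14, 8, 6, 0, 13, 5, 4, 9]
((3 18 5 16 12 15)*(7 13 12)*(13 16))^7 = (3 18 5 13 12 15)(7 16) = [0, 1, 2, 18, 4, 13, 6, 16, 8, 9, 10, 11, 15, 12, 14, 3, 7, 17, 5]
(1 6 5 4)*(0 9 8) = (0 9 8)(1 6 5 4) = [9, 6, 2, 3, 1, 4, 5, 7, 0, 8]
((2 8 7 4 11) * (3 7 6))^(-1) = [0, 1, 11, 6, 7, 5, 8, 3, 2, 9, 10, 4] = (2 11 4 7 3 6 8)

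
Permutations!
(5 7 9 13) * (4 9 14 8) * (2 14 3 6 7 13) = (2 14 8 4 9)(3 6 7)(5 13) = [0, 1, 14, 6, 9, 13, 7, 3, 4, 2, 10, 11, 12, 5, 8]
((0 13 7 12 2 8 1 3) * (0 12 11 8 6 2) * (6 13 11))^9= [1, 0, 13, 11, 4, 5, 2, 6, 12, 9, 10, 3, 8, 7]= (0 1)(2 13 7 6)(3 11)(8 12)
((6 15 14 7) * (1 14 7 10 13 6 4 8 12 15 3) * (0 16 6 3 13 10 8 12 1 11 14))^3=(0 13 14)(1 6 11)(3 8 16)(4 7 15 12)=[13, 6, 2, 8, 7, 5, 11, 15, 16, 9, 10, 1, 4, 14, 0, 12, 3]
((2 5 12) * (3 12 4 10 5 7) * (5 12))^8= (2 7 3 5 4 10 12)= [0, 1, 7, 5, 10, 4, 6, 3, 8, 9, 12, 11, 2]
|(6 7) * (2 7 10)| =|(2 7 6 10)| =4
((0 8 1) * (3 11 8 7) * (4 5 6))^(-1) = (0 1 8 11 3 7)(4 6 5) = [1, 8, 2, 7, 6, 4, 5, 0, 11, 9, 10, 3]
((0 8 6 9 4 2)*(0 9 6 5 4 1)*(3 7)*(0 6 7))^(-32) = (0 7 1 2 5)(3 6 9 4 8) = [7, 2, 5, 6, 8, 0, 9, 1, 3, 4]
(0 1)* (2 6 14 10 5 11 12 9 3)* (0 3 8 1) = (1 3 2 6 14 10 5 11 12 9 8) = [0, 3, 6, 2, 4, 11, 14, 7, 1, 8, 5, 12, 9, 13, 10]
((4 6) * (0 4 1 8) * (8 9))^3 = [1, 0, 2, 3, 9, 5, 8, 7, 6, 4] = (0 1)(4 9)(6 8)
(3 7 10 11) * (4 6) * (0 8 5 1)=(0 8 5 1)(3 7 10 11)(4 6)=[8, 0, 2, 7, 6, 1, 4, 10, 5, 9, 11, 3]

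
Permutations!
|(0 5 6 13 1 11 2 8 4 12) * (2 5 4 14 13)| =24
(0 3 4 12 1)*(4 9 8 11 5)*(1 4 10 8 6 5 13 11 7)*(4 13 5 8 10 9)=(0 3 4 12 13 11 5 9 6 8 7 1)=[3, 0, 2, 4, 12, 9, 8, 1, 7, 6, 10, 5, 13, 11]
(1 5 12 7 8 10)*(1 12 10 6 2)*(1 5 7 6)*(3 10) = [0, 7, 5, 10, 4, 3, 2, 8, 1, 9, 12, 11, 6] = (1 7 8)(2 5 3 10 12 6)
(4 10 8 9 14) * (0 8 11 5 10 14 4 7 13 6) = [8, 1, 2, 3, 14, 10, 0, 13, 9, 4, 11, 5, 12, 6, 7] = (0 8 9 4 14 7 13 6)(5 10 11)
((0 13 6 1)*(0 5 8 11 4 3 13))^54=(1 13 4 8)(3 11 5 6)=[0, 13, 2, 11, 8, 6, 3, 7, 1, 9, 10, 5, 12, 4]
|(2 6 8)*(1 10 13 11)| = |(1 10 13 11)(2 6 8)| = 12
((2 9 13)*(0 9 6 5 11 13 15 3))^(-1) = (0 3 15 9)(2 13 11 5 6) = [3, 1, 13, 15, 4, 6, 2, 7, 8, 0, 10, 5, 12, 11, 14, 9]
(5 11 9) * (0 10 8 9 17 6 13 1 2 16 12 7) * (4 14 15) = [10, 2, 16, 3, 14, 11, 13, 0, 9, 5, 8, 17, 7, 1, 15, 4, 12, 6] = (0 10 8 9 5 11 17 6 13 1 2 16 12 7)(4 14 15)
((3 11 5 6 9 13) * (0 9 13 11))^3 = (0 5 3 11 13 9 6) = [5, 1, 2, 11, 4, 3, 0, 7, 8, 6, 10, 13, 12, 9]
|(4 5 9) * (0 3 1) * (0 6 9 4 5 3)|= 6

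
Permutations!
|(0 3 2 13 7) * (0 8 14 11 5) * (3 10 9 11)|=30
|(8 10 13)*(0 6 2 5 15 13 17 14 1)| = 11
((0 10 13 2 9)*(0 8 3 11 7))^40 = (0 9 7 2 11 13 3 10 8) = [9, 1, 11, 10, 4, 5, 6, 2, 0, 7, 8, 13, 12, 3]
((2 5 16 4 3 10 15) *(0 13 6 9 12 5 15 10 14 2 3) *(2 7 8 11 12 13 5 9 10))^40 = [0, 1, 7, 11, 4, 5, 3, 9, 13, 2, 14, 6, 10, 15, 12, 8, 16] = (16)(2 7 9)(3 11 6)(8 13 15)(10 14 12)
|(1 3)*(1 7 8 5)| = |(1 3 7 8 5)| = 5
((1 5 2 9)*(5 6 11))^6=(11)=[0, 1, 2, 3, 4, 5, 6, 7, 8, 9, 10, 11]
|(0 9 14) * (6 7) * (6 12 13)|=|(0 9 14)(6 7 12 13)|=12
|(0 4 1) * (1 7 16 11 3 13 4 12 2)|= |(0 12 2 1)(3 13 4 7 16 11)|= 12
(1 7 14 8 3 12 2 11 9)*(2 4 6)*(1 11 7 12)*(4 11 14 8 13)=(1 12 11 9 14 13 4 6 2 7 8 3)=[0, 12, 7, 1, 6, 5, 2, 8, 3, 14, 10, 9, 11, 4, 13]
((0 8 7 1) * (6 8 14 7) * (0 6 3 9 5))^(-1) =[5, 7, 2, 8, 4, 9, 1, 14, 6, 3, 10, 11, 12, 13, 0] =(0 5 9 3 8 6 1 7 14)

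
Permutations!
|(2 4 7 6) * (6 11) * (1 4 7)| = 4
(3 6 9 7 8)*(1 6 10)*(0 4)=(0 4)(1 6 9 7 8 3 10)=[4, 6, 2, 10, 0, 5, 9, 8, 3, 7, 1]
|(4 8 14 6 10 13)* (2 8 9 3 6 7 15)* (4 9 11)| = |(2 8 14 7 15)(3 6 10 13 9)(4 11)| = 10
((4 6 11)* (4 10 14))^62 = [0, 1, 2, 3, 11, 5, 10, 7, 8, 9, 4, 14, 12, 13, 6] = (4 11 14 6 10)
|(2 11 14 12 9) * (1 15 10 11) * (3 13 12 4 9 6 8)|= 40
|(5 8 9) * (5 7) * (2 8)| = 5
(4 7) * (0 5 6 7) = (0 5 6 7 4) = [5, 1, 2, 3, 0, 6, 7, 4]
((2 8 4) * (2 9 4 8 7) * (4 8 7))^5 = (9) = [0, 1, 2, 3, 4, 5, 6, 7, 8, 9]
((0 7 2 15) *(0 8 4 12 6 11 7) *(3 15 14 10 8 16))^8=(2 7 11 6 12 4 8 10 14)(3 16 15)=[0, 1, 7, 16, 8, 5, 12, 11, 10, 9, 14, 6, 4, 13, 2, 3, 15]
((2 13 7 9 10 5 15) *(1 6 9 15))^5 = (2 13 7 15) = [0, 1, 13, 3, 4, 5, 6, 15, 8, 9, 10, 11, 12, 7, 14, 2]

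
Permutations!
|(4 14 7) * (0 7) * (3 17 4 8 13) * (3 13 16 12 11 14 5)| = |(0 7 8 16 12 11 14)(3 17 4 5)| = 28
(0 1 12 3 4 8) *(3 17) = (0 1 12 17 3 4 8) = [1, 12, 2, 4, 8, 5, 6, 7, 0, 9, 10, 11, 17, 13, 14, 15, 16, 3]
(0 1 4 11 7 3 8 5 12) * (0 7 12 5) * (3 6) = [1, 4, 2, 8, 11, 5, 3, 6, 0, 9, 10, 12, 7] = (0 1 4 11 12 7 6 3 8)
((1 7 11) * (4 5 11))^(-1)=(1 11 5 4 7)=[0, 11, 2, 3, 7, 4, 6, 1, 8, 9, 10, 5]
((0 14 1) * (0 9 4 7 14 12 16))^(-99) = (16)(1 9 4 7 14) = [0, 9, 2, 3, 7, 5, 6, 14, 8, 4, 10, 11, 12, 13, 1, 15, 16]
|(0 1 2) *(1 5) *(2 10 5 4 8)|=12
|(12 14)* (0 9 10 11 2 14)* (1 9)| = |(0 1 9 10 11 2 14 12)| = 8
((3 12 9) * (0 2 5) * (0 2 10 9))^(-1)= (0 12 3 9 10)(2 5)= [12, 1, 5, 9, 4, 2, 6, 7, 8, 10, 0, 11, 3]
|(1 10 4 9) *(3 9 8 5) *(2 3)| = 8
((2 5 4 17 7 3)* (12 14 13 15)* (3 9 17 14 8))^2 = (2 4 13 12 3 5 14 15 8)(7 17 9) = [0, 1, 4, 5, 13, 14, 6, 17, 2, 7, 10, 11, 3, 12, 15, 8, 16, 9]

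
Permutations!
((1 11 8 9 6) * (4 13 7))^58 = [0, 9, 2, 3, 13, 5, 8, 4, 1, 11, 10, 6, 12, 7] = (1 9 11 6 8)(4 13 7)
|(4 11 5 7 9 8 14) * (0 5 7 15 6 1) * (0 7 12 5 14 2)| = 13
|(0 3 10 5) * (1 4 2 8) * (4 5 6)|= |(0 3 10 6 4 2 8 1 5)|= 9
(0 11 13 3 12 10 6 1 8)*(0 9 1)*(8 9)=(0 11 13 3 12 10 6)(1 9)=[11, 9, 2, 12, 4, 5, 0, 7, 8, 1, 6, 13, 10, 3]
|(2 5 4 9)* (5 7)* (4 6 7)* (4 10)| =|(2 10 4 9)(5 6 7)| =12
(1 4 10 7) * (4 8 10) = [0, 8, 2, 3, 4, 5, 6, 1, 10, 9, 7] = (1 8 10 7)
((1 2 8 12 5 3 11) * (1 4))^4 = (1 5)(2 3)(4 12)(8 11) = [0, 5, 3, 2, 12, 1, 6, 7, 11, 9, 10, 8, 4]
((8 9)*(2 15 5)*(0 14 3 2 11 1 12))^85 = (0 15 12 2 1 3 11 14 5)(8 9) = [15, 3, 1, 11, 4, 0, 6, 7, 9, 8, 10, 14, 2, 13, 5, 12]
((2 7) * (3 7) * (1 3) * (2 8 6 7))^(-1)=(1 2 3)(6 8 7)=[0, 2, 3, 1, 4, 5, 8, 6, 7]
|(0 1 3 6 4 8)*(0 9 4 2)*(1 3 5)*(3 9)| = |(0 9 4 8 3 6 2)(1 5)| = 14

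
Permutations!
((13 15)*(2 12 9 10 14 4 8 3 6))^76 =(15)(2 14 6 10 3 9 8 12 4) =[0, 1, 14, 9, 2, 5, 10, 7, 12, 8, 3, 11, 4, 13, 6, 15]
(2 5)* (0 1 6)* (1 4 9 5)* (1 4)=[1, 6, 4, 3, 9, 2, 0, 7, 8, 5]=(0 1 6)(2 4 9 5)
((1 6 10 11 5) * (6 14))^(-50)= [0, 11, 2, 3, 4, 10, 1, 7, 8, 9, 14, 6, 12, 13, 5]= (1 11 6)(5 10 14)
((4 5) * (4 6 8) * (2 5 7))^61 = (2 5 6 8 4 7) = [0, 1, 5, 3, 7, 6, 8, 2, 4]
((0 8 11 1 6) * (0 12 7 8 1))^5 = (0 8 12 1 11 7 6) = [8, 11, 2, 3, 4, 5, 0, 6, 12, 9, 10, 7, 1]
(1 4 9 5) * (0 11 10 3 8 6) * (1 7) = [11, 4, 2, 8, 9, 7, 0, 1, 6, 5, 3, 10] = (0 11 10 3 8 6)(1 4 9 5 7)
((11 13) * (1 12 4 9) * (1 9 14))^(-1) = [0, 14, 2, 3, 12, 5, 6, 7, 8, 9, 10, 13, 1, 11, 4] = (1 14 4 12)(11 13)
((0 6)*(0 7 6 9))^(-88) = (9) = [0, 1, 2, 3, 4, 5, 6, 7, 8, 9]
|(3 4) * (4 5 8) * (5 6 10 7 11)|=8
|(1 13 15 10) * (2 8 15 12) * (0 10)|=|(0 10 1 13 12 2 8 15)|=8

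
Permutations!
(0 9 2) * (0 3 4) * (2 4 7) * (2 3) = [9, 1, 2, 7, 0, 5, 6, 3, 8, 4] = (0 9 4)(3 7)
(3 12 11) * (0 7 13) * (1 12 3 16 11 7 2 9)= (0 2 9 1 12 7 13)(11 16)= [2, 12, 9, 3, 4, 5, 6, 13, 8, 1, 10, 16, 7, 0, 14, 15, 11]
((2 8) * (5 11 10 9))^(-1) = (2 8)(5 9 10 11) = [0, 1, 8, 3, 4, 9, 6, 7, 2, 10, 11, 5]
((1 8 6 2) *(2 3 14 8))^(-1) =(1 2)(3 6 8 14) =[0, 2, 1, 6, 4, 5, 8, 7, 14, 9, 10, 11, 12, 13, 3]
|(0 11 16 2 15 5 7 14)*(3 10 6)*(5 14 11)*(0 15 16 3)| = |(0 5 7 11 3 10 6)(2 16)(14 15)| = 14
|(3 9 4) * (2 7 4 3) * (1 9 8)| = 12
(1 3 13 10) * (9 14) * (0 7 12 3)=(0 7 12 3 13 10 1)(9 14)=[7, 0, 2, 13, 4, 5, 6, 12, 8, 14, 1, 11, 3, 10, 9]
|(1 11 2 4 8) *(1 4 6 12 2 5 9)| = 12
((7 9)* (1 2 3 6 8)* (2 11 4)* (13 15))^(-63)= (7 9)(13 15)= [0, 1, 2, 3, 4, 5, 6, 9, 8, 7, 10, 11, 12, 15, 14, 13]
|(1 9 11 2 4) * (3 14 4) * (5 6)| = 14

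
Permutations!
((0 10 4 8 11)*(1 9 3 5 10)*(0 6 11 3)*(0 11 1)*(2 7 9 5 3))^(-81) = (1 6 11 9 7 2 8 4 10 5) = [0, 6, 8, 3, 10, 1, 11, 2, 4, 7, 5, 9]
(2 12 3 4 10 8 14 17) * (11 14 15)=(2 12 3 4 10 8 15 11 14 17)=[0, 1, 12, 4, 10, 5, 6, 7, 15, 9, 8, 14, 3, 13, 17, 11, 16, 2]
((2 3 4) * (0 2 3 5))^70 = (0 2 5) = [2, 1, 5, 3, 4, 0]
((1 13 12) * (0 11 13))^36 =(0 11 13 12 1) =[11, 0, 2, 3, 4, 5, 6, 7, 8, 9, 10, 13, 1, 12]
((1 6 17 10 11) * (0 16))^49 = [16, 11, 2, 3, 4, 5, 1, 7, 8, 9, 17, 10, 12, 13, 14, 15, 0, 6] = (0 16)(1 11 10 17 6)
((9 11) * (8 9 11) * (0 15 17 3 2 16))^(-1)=(0 16 2 3 17 15)(8 9)=[16, 1, 3, 17, 4, 5, 6, 7, 9, 8, 10, 11, 12, 13, 14, 0, 2, 15]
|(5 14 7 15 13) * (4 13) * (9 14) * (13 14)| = 12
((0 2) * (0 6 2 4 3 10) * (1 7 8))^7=(0 10 3 4)(1 7 8)(2 6)=[10, 7, 6, 4, 0, 5, 2, 8, 1, 9, 3]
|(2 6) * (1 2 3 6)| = 2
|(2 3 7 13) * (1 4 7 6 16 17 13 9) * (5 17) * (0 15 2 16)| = 20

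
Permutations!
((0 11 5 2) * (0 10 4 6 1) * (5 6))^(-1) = (0 1 6 11)(2 5 4 10) = [1, 6, 5, 3, 10, 4, 11, 7, 8, 9, 2, 0]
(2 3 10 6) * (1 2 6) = (1 2 3 10) = [0, 2, 3, 10, 4, 5, 6, 7, 8, 9, 1]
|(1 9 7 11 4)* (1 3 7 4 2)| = 7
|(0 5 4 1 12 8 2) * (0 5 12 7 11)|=9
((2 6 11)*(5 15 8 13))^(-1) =[0, 1, 11, 3, 4, 13, 2, 7, 15, 9, 10, 6, 12, 8, 14, 5] =(2 11 6)(5 13 8 15)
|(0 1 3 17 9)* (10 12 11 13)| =20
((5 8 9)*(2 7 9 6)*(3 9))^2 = (2 3 5 6 7 9 8) = [0, 1, 3, 5, 4, 6, 7, 9, 2, 8]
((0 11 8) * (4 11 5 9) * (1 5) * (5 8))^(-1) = [8, 0, 2, 3, 9, 11, 6, 7, 1, 5, 10, 4] = (0 8 1)(4 9 5 11)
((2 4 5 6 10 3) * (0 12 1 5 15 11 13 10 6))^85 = [12, 5, 4, 2, 15, 0, 6, 7, 8, 9, 3, 13, 1, 10, 14, 11] = (0 12 1 5)(2 4 15 11 13 10 3)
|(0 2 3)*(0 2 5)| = 2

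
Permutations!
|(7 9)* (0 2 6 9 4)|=6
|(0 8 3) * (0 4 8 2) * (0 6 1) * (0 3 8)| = 6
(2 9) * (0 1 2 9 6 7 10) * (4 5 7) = (0 1 2 6 4 5 7 10) = [1, 2, 6, 3, 5, 7, 4, 10, 8, 9, 0]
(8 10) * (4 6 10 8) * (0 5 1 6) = (0 5 1 6 10 4) = [5, 6, 2, 3, 0, 1, 10, 7, 8, 9, 4]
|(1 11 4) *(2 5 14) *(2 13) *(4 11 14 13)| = |(1 14 4)(2 5 13)| = 3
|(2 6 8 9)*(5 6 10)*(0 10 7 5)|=6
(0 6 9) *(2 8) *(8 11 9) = (0 6 8 2 11 9) = [6, 1, 11, 3, 4, 5, 8, 7, 2, 0, 10, 9]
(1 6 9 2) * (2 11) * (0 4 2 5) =(0 4 2 1 6 9 11 5) =[4, 6, 1, 3, 2, 0, 9, 7, 8, 11, 10, 5]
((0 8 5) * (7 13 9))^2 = (0 5 8)(7 9 13) = [5, 1, 2, 3, 4, 8, 6, 9, 0, 13, 10, 11, 12, 7]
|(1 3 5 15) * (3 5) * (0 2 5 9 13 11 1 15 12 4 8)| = 12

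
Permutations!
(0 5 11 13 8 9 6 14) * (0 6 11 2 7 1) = (0 5 2 7 1)(6 14)(8 9 11 13) = [5, 0, 7, 3, 4, 2, 14, 1, 9, 11, 10, 13, 12, 8, 6]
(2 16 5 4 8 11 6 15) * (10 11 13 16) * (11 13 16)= (2 10 13 11 6 15)(4 8 16 5)= [0, 1, 10, 3, 8, 4, 15, 7, 16, 9, 13, 6, 12, 11, 14, 2, 5]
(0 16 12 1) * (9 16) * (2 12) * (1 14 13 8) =(0 9 16 2 12 14 13 8 1) =[9, 0, 12, 3, 4, 5, 6, 7, 1, 16, 10, 11, 14, 8, 13, 15, 2]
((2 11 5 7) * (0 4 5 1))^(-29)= (0 1 11 2 7 5 4)= [1, 11, 7, 3, 0, 4, 6, 5, 8, 9, 10, 2]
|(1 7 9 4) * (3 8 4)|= |(1 7 9 3 8 4)|= 6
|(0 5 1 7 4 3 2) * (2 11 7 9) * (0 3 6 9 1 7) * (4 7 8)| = |(0 5 8 4 6 9 2 3 11)| = 9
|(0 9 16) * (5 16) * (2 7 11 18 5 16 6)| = |(0 9 16)(2 7 11 18 5 6)| = 6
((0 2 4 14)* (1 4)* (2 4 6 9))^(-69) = [0, 2, 9, 3, 4, 5, 1, 7, 8, 6, 10, 11, 12, 13, 14] = (14)(1 2 9 6)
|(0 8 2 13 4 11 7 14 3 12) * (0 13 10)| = |(0 8 2 10)(3 12 13 4 11 7 14)| = 28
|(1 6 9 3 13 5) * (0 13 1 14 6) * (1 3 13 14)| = |(0 14 6 9 13 5 1)| = 7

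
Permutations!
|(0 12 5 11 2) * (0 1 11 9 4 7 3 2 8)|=|(0 12 5 9 4 7 3 2 1 11 8)|=11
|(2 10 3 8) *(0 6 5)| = |(0 6 5)(2 10 3 8)| = 12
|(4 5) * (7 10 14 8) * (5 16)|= 12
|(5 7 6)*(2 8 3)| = 3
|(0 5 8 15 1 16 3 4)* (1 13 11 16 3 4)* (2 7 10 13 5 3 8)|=|(0 3 1 8 15 5 2 7 10 13 11 16 4)|=13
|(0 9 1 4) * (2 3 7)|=|(0 9 1 4)(2 3 7)|=12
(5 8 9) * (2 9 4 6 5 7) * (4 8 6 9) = [0, 1, 4, 3, 9, 6, 5, 2, 8, 7] = (2 4 9 7)(5 6)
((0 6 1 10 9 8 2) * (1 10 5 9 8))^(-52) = [8, 9, 10, 3, 4, 1, 2, 7, 6, 5, 0] = (0 8 6 2 10)(1 9 5)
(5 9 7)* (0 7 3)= (0 7 5 9 3)= [7, 1, 2, 0, 4, 9, 6, 5, 8, 3]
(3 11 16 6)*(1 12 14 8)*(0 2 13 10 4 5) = (0 2 13 10 4 5)(1 12 14 8)(3 11 16 6) = [2, 12, 13, 11, 5, 0, 3, 7, 1, 9, 4, 16, 14, 10, 8, 15, 6]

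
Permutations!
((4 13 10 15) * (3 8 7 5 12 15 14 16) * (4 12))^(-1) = (3 16 14 10 13 4 5 7 8)(12 15) = [0, 1, 2, 16, 5, 7, 6, 8, 3, 9, 13, 11, 15, 4, 10, 12, 14]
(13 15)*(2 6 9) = (2 6 9)(13 15) = [0, 1, 6, 3, 4, 5, 9, 7, 8, 2, 10, 11, 12, 15, 14, 13]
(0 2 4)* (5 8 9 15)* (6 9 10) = (0 2 4)(5 8 10 6 9 15) = [2, 1, 4, 3, 0, 8, 9, 7, 10, 15, 6, 11, 12, 13, 14, 5]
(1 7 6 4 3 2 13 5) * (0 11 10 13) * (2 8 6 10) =(0 11 2)(1 7 10 13 5)(3 8 6 4) =[11, 7, 0, 8, 3, 1, 4, 10, 6, 9, 13, 2, 12, 5]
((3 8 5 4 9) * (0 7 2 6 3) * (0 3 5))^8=[8, 1, 7, 9, 5, 6, 2, 0, 3, 4]=(0 8 3 9 4 5 6 2 7)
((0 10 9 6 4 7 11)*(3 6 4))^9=(0 4)(3 6)(7 10)(9 11)=[4, 1, 2, 6, 0, 5, 3, 10, 8, 11, 7, 9]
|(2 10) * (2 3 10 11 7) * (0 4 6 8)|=12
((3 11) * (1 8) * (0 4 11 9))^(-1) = (0 9 3 11 4)(1 8) = [9, 8, 2, 11, 0, 5, 6, 7, 1, 3, 10, 4]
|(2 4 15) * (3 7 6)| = |(2 4 15)(3 7 6)| = 3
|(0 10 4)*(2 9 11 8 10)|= 7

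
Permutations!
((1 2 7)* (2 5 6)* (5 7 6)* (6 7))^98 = [0, 2, 1, 3, 4, 5, 7, 6] = (1 2)(6 7)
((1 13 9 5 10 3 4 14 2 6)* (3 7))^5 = (1 7 6 10 2 5 14 9 4 13 3) = [0, 7, 5, 1, 13, 14, 10, 6, 8, 4, 2, 11, 12, 3, 9]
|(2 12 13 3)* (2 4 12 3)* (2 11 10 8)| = 8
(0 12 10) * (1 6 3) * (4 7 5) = [12, 6, 2, 1, 7, 4, 3, 5, 8, 9, 0, 11, 10] = (0 12 10)(1 6 3)(4 7 5)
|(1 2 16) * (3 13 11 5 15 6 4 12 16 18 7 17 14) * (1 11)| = 56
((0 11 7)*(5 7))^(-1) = (0 7 5 11) = [7, 1, 2, 3, 4, 11, 6, 5, 8, 9, 10, 0]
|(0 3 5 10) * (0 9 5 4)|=3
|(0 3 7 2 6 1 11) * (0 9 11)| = 6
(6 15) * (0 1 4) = (0 1 4)(6 15) = [1, 4, 2, 3, 0, 5, 15, 7, 8, 9, 10, 11, 12, 13, 14, 6]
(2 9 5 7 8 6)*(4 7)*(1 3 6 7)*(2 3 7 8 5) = (1 7 5 4)(2 9)(3 6) = [0, 7, 9, 6, 1, 4, 3, 5, 8, 2]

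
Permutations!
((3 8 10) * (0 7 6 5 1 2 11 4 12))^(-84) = (0 11 5)(1 7 4)(2 6 12) = [11, 7, 6, 3, 1, 0, 12, 4, 8, 9, 10, 5, 2]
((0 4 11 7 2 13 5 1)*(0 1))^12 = [13, 1, 11, 3, 5, 2, 6, 4, 8, 9, 10, 0, 12, 7] = (0 13 7 4 5 2 11)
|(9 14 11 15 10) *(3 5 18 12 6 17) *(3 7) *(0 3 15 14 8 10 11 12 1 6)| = |(0 3 5 18 1 6 17 7 15 11 14 12)(8 10 9)| = 12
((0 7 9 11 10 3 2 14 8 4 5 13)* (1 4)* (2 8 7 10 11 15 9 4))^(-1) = (0 13 5 4 7 14 2 1 8 3 10)(9 15) = [13, 8, 1, 10, 7, 4, 6, 14, 3, 15, 0, 11, 12, 5, 2, 9]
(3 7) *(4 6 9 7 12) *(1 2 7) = [0, 2, 7, 12, 6, 5, 9, 3, 8, 1, 10, 11, 4] = (1 2 7 3 12 4 6 9)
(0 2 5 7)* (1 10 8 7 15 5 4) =(0 2 4 1 10 8 7)(5 15) =[2, 10, 4, 3, 1, 15, 6, 0, 7, 9, 8, 11, 12, 13, 14, 5]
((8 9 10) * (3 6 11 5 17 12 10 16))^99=(3 16 9 8 10 12 17 5 11 6)=[0, 1, 2, 16, 4, 11, 3, 7, 10, 8, 12, 6, 17, 13, 14, 15, 9, 5]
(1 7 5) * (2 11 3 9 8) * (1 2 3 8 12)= (1 7 5 2 11 8 3 9 12)= [0, 7, 11, 9, 4, 2, 6, 5, 3, 12, 10, 8, 1]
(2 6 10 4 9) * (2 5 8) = (2 6 10 4 9 5 8) = [0, 1, 6, 3, 9, 8, 10, 7, 2, 5, 4]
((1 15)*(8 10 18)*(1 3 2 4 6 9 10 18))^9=(1 15 3 2 4 6 9 10)(8 18)=[0, 15, 4, 2, 6, 5, 9, 7, 18, 10, 1, 11, 12, 13, 14, 3, 16, 17, 8]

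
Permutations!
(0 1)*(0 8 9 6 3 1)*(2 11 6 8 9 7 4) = (1 9 8 7 4 2 11 6 3) = [0, 9, 11, 1, 2, 5, 3, 4, 7, 8, 10, 6]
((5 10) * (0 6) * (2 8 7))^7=(0 6)(2 8 7)(5 10)=[6, 1, 8, 3, 4, 10, 0, 2, 7, 9, 5]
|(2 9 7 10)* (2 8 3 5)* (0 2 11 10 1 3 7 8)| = 10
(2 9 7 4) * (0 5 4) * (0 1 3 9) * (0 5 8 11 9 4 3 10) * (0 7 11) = (0 8)(1 10 7)(2 5 3 4)(9 11) = [8, 10, 5, 4, 2, 3, 6, 1, 0, 11, 7, 9]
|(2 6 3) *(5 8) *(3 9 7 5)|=|(2 6 9 7 5 8 3)|=7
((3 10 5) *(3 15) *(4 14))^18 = (3 5)(10 15) = [0, 1, 2, 5, 4, 3, 6, 7, 8, 9, 15, 11, 12, 13, 14, 10]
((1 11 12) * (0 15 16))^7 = (0 15 16)(1 11 12) = [15, 11, 2, 3, 4, 5, 6, 7, 8, 9, 10, 12, 1, 13, 14, 16, 0]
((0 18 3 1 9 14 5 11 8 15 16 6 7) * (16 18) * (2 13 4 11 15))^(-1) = (0 7 6 16)(1 3 18 15 5 14 9)(2 8 11 4 13) = [7, 3, 8, 18, 13, 14, 16, 6, 11, 1, 10, 4, 12, 2, 9, 5, 0, 17, 15]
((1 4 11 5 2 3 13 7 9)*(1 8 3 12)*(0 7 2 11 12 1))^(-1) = [12, 2, 13, 8, 1, 11, 6, 0, 9, 7, 10, 5, 4, 3] = (0 12 4 1 2 13 3 8 9 7)(5 11)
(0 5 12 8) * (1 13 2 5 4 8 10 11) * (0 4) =(1 13 2 5 12 10 11)(4 8) =[0, 13, 5, 3, 8, 12, 6, 7, 4, 9, 11, 1, 10, 2]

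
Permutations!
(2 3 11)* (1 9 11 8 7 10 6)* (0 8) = (0 8 7 10 6 1 9 11 2 3) = [8, 9, 3, 0, 4, 5, 1, 10, 7, 11, 6, 2]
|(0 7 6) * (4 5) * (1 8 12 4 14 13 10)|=24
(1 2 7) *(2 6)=(1 6 2 7)=[0, 6, 7, 3, 4, 5, 2, 1]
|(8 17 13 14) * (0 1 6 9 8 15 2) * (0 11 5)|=12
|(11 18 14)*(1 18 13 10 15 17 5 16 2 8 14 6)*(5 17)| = |(1 18 6)(2 8 14 11 13 10 15 5 16)| = 9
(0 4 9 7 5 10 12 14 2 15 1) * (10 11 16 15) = (0 4 9 7 5 11 16 15 1)(2 10 12 14) = [4, 0, 10, 3, 9, 11, 6, 5, 8, 7, 12, 16, 14, 13, 2, 1, 15]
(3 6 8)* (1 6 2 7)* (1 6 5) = (1 5)(2 7 6 8 3) = [0, 5, 7, 2, 4, 1, 8, 6, 3]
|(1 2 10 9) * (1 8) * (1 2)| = |(2 10 9 8)| = 4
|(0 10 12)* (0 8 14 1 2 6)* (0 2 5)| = |(0 10 12 8 14 1 5)(2 6)| = 14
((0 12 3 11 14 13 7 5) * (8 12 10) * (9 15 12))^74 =[8, 1, 2, 14, 4, 10, 6, 0, 15, 12, 9, 13, 11, 5, 7, 3] =(0 8 15 3 14 7)(5 10 9 12 11 13)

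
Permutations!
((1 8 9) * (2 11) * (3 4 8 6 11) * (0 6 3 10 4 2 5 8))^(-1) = [4, 9, 3, 1, 10, 11, 0, 7, 5, 8, 2, 6] = (0 4 10 2 3 1 9 8 5 11 6)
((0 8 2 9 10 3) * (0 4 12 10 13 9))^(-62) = (13)(0 8 2)(3 12)(4 10) = [8, 1, 0, 12, 10, 5, 6, 7, 2, 9, 4, 11, 3, 13]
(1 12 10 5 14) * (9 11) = (1 12 10 5 14)(9 11) = [0, 12, 2, 3, 4, 14, 6, 7, 8, 11, 5, 9, 10, 13, 1]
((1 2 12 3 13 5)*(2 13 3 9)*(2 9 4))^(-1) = (1 5 13)(2 4 12) = [0, 5, 4, 3, 12, 13, 6, 7, 8, 9, 10, 11, 2, 1]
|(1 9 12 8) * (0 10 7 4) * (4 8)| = 8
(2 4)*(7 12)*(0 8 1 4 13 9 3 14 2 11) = (0 8 1 4 11)(2 13 9 3 14)(7 12) = [8, 4, 13, 14, 11, 5, 6, 12, 1, 3, 10, 0, 7, 9, 2]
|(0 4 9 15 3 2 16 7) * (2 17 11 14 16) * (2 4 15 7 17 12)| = 8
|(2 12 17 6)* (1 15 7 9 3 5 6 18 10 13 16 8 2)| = 56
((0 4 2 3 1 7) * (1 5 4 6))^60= [0, 1, 2, 3, 4, 5, 6, 7]= (7)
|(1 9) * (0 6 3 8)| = 4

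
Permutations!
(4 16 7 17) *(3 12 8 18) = (3 12 8 18)(4 16 7 17) = [0, 1, 2, 12, 16, 5, 6, 17, 18, 9, 10, 11, 8, 13, 14, 15, 7, 4, 3]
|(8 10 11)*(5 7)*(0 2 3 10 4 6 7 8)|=5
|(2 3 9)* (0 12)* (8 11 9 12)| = 7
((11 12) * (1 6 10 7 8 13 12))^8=(13)=[0, 1, 2, 3, 4, 5, 6, 7, 8, 9, 10, 11, 12, 13]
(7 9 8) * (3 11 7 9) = (3 11 7)(8 9) = [0, 1, 2, 11, 4, 5, 6, 3, 9, 8, 10, 7]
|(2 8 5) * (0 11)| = |(0 11)(2 8 5)| = 6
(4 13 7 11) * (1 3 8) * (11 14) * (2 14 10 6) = (1 3 8)(2 14 11 4 13 7 10 6) = [0, 3, 14, 8, 13, 5, 2, 10, 1, 9, 6, 4, 12, 7, 11]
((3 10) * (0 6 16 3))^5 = (16) = [0, 1, 2, 3, 4, 5, 6, 7, 8, 9, 10, 11, 12, 13, 14, 15, 16]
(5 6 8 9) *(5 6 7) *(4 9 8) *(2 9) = (2 9 6 4)(5 7) = [0, 1, 9, 3, 2, 7, 4, 5, 8, 6]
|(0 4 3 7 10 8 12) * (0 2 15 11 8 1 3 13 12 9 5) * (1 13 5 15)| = 84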